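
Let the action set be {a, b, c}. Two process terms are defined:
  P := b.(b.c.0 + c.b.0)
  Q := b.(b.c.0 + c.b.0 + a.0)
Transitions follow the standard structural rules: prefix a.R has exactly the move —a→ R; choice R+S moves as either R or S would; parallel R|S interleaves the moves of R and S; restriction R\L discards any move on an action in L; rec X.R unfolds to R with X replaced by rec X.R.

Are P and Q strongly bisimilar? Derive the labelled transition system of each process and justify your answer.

Reachable graph of P (5 states):
  s0 = b.(b.c.0 + c.b.0) → =b=> s1
  s1 = b.c.0 + c.b.0 → =b=> s2, =c=> s3
  s2 = c.0 → =c=> s4
  s3 = b.0 → =b=> s4
  s4 = 0 → deadlocked
Reachable graph of Q (5 states):
  t0 = b.(b.c.0 + c.b.0 + a.0) → =b=> t1
  t1 = b.c.0 + c.b.0 + a.0 → =a=> t2, =b=> t3, =c=> t4
  t2 = 0 → deadlocked
  t3 = c.0 → =c=> t2
  t4 = b.0 → =b=> t2
Coarsest stable partition (strong bisimilarity classes):
  B0 = {s0}
  B1 = {s1}
  B2 = {s2, t3}
  B3 = {s4, t2}
  B4 = {s3, t4}
  B5 = {t0}
  B6 = {t1}
s0 ∈ B0, t0 ∈ B5 → different blocks

NO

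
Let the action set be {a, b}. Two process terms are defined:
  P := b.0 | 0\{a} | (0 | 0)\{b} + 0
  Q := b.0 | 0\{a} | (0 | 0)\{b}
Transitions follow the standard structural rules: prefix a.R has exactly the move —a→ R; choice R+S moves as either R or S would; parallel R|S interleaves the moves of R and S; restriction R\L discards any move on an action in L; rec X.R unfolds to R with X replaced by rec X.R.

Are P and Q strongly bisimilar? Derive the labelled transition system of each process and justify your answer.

Reachable graph of P (2 states):
  u0 = b.0 | 0\{a} | (0 | 0)\{b} + 0 :: -b-> u1
  u1 = 0 | 0\{a} | (0 | 0)\{b} :: ·
Reachable graph of Q (2 states):
  v0 = b.0 | 0\{a} | (0 | 0)\{b} :: -b-> v1
  v1 = 0 | 0\{a} | (0 | 0)\{b} :: ·
Partition-refinement fixed point:
  B0 = {u0, v0}
  B1 = {u1, v1}
u0 ∈ B0, v0 ∈ B0 → same block

P ~ Q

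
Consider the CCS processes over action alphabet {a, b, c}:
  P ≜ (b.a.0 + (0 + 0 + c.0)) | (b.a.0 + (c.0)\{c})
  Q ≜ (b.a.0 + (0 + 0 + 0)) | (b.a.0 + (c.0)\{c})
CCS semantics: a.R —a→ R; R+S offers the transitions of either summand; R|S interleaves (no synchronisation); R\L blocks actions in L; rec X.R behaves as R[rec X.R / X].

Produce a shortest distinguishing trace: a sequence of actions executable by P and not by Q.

LTS(P): 9 reachable states
  m0 = (b.a.0 + (0 + 0 + c.0)) | (b.a.0 + (c.0)\{c}) ⊢ -b-> m1, -b-> m2, -c-> m3
  m1 = (b.a.0 + (0 + 0 + c.0)) | a.0 ⊢ -a-> m4, -b-> m5, -c-> m6
  m2 = a.0 | (b.a.0 + (c.0)\{c}) ⊢ -a-> m3, -b-> m5
  m3 = 0 | (b.a.0 + (c.0)\{c}) ⊢ -b-> m6
  m4 = (b.a.0 + (0 + 0 + c.0)) | 0 ⊢ -b-> m7, -c-> m8
  m5 = a.0 | a.0 ⊢ -a-> m6, -a-> m7
  m6 = 0 | a.0 ⊢ -a-> m8
  m7 = a.0 | 0 ⊢ -a-> m8
  m8 = 0 | 0 ⊢ (no moves)
LTS(Q): 9 reachable states
  n0 = (b.a.0 + (0 + 0 + 0)) | (b.a.0 + (c.0)\{c}) ⊢ -b-> n1, -b-> n2
  n1 = (b.a.0 + (0 + 0 + 0)) | a.0 ⊢ -a-> n3, -b-> n4
  n2 = a.0 | (b.a.0 + (c.0)\{c}) ⊢ -a-> n5, -b-> n4
  n3 = (b.a.0 + (0 + 0 + 0)) | 0 ⊢ -b-> n6
  n4 = a.0 | a.0 ⊢ -a-> n6, -a-> n7
  n5 = 0 | (b.a.0 + (c.0)\{c}) ⊢ -b-> n7
  n6 = a.0 | 0 ⊢ -a-> n8
  n7 = 0 | a.0 ⊢ -a-> n8
  n8 = 0 | 0 ⊢ (no moves)
Executing c from P (initial set {m0}):
  after c @ step 1: {m3}
  — P admits the full trace.
Executing c from Q (initial set {n0}):
  after c @ step 1: no successor for Q

c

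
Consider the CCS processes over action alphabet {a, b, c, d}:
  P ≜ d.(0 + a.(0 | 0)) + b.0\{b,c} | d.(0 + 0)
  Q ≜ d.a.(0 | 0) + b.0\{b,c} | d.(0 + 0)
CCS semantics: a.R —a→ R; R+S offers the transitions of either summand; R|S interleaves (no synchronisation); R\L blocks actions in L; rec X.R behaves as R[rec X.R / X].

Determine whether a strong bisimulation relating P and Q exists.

YES

LTS(P): 6 reachable states
  p0 = d.(0 + a.(0 | 0)) + b.0\{b,c} | d.(0 + 0) | --b--▸ p1, --d--▸ p2, --d--▸ p3
  p1 = 0\{b,c} | d.(0 + 0) | --d--▸ p4
  p2 = 0 + a.(0 | 0) | --a--▸ p5
  p3 = b.0\{b,c} | (0 + 0) | --b--▸ p4
  p4 = 0\{b,c} | (0 + 0) | deadlocked
  p5 = 0 | 0 | deadlocked
LTS(Q): 6 reachable states
  q0 = d.a.(0 | 0) + b.0\{b,c} | d.(0 + 0) | --b--▸ q1, --d--▸ q2, --d--▸ q3
  q1 = 0\{b,c} | d.(0 + 0) | --d--▸ q4
  q2 = a.(0 | 0) | --a--▸ q5
  q3 = b.0\{b,c} | (0 + 0) | --b--▸ q4
  q4 = 0\{b,c} | (0 + 0) | deadlocked
  q5 = 0 | 0 | deadlocked
Bisimilarity quotient blocks:
  B0 = {p0, q0}
  B1 = {p2, q2}
  B2 = {p4, p5, q4, q5}
  B3 = {p3, q3}
  B4 = {p1, q1}
p0 ∈ B0, q0 ∈ B0 → same block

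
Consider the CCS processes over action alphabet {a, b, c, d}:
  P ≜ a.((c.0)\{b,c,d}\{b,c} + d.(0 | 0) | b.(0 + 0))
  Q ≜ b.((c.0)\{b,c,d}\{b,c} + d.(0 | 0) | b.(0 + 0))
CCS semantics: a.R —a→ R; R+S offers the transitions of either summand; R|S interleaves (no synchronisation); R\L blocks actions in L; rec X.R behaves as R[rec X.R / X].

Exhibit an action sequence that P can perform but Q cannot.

Reachable graph of P (5 states):
  m0 = a.((c.0)\{b,c,d}\{b,c} + d.(0 | 0) | b.(0 + 0)) ⊢ ··a··> m1
  m1 = (c.0)\{b,c,d}\{b,c} + d.(0 | 0) | b.(0 + 0) ⊢ ··b··> m2, ··d··> m3
  m2 = d.(0 | 0) | (0 + 0) ⊢ ··d··> m4
  m3 = 0 | 0 | b.(0 + 0) ⊢ ··b··> m4
  m4 = 0 | 0 | (0 + 0) ⊢ (no moves)
Reachable graph of Q (5 states):
  n0 = b.((c.0)\{b,c,d}\{b,c} + d.(0 | 0) | b.(0 + 0)) ⊢ ··b··> n1
  n1 = (c.0)\{b,c,d}\{b,c} + d.(0 | 0) | b.(0 + 0) ⊢ ··b··> n2, ··d··> n3
  n2 = d.(0 | 0) | (0 + 0) ⊢ ··d··> n4
  n3 = 0 | 0 | b.(0 + 0) ⊢ ··b··> n4
  n4 = 0 | 0 | (0 + 0) ⊢ (no moves)
Run σ = ⟨a⟩ on P: start {m0}
  [1] a ⇒ {m1}
  P completes σ.
Run σ = ⟨a⟩ on Q: start {n0}
  [1] a ⇒ ∅ (Q stuck)

a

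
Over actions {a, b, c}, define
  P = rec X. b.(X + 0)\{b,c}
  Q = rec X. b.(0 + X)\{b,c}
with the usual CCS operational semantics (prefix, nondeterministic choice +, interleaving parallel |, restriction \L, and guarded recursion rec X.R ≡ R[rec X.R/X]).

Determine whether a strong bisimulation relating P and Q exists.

bisimilar

Reachable graph of P (2 states):
  m0 = rec X. b.(X + 0)\{b,c} :: =b=> m1
  m1 = ((rec X. b.(X + 0)\{b,c}) + 0)\{b,c} :: stopped
Reachable graph of Q (2 states):
  n0 = rec X. b.(0 + X)\{b,c} :: =b=> n1
  n1 = (0 + (rec X. b.(0 + X)\{b,c}))\{b,c} :: stopped
Coarsest stable partition (strong bisimilarity classes):
  B0 = {m0, n0}
  B1 = {m1, n1}
m0 ∈ B0, n0 ∈ B0 → same block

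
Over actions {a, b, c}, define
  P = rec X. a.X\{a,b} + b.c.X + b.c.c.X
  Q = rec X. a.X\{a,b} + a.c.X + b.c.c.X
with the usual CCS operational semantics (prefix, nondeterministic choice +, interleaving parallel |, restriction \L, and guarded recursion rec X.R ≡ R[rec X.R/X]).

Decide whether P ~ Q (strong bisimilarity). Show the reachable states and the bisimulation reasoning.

NO

LTS(P): 4 reachable states
  m0 = rec X. a.X\{a,b} + b.c.X + b.c.c.X has moves ··a··> m1, ··b··> m2, ··b··> m3
  m1 = (rec X. a.X\{a,b} + b.c.X + b.c.c.X)\{a,b} has moves ·
  m2 = c.(rec X. a.X\{a,b} + b.c.X + b.c.c.X) has moves ··c··> m0
  m3 = c.c.(rec X. a.X\{a,b} + b.c.X + b.c.c.X) has moves ··c··> m2
LTS(Q): 4 reachable states
  n0 = rec X. a.X\{a,b} + a.c.X + b.c.c.X has moves ··a··> n1, ··a··> n2, ··b··> n3
  n1 = (rec X. a.X\{a,b} + a.c.X + b.c.c.X)\{a,b} has moves ·
  n2 = c.(rec X. a.X\{a,b} + a.c.X + b.c.c.X) has moves ··c··> n0
  n3 = c.c.(rec X. a.X\{a,b} + a.c.X + b.c.c.X) has moves ··c··> n2
Bisimilarity quotient blocks:
  B0 = {m0}
  B1 = {m2}
  B2 = {m3}
  B3 = {m1, n1}
  B4 = {n0}
  B5 = {n3}
  B6 = {n2}
m0 ∈ B0, n0 ∈ B4 → different blocks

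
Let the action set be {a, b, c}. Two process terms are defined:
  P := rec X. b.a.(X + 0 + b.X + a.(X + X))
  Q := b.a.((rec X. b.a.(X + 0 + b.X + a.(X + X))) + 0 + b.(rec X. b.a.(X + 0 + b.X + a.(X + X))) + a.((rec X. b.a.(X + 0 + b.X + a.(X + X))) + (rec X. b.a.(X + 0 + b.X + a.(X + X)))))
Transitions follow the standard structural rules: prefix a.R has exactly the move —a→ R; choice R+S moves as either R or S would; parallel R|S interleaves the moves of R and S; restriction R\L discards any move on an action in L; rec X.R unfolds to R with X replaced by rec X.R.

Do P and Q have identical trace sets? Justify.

YES

P's transition system — 4 states:
  m0 = rec X. b.a.(X + 0 + b.X + a.(X + X)) has moves ··b··> m1
  m1 = a.((rec X. b.a.(X + 0 + b.X + a.(X + X))) + 0 + b.(rec X. b.a.(X + 0 + b.X + a.(X + X))) + a.((rec X. b.a.(X + 0 + b.X + a.(X + X))) + (rec X. b.a.(X + 0 + b.X + a.(X + X))))) has moves ··a··> m2
  m2 = (rec X. b.a.(X + 0 + b.X + a.(X + X))) + 0 + b.(rec X. b.a.(X + 0 + b.X + a.(X + X))) + a.((rec X. b.a.(X + 0 + b.X + a.(X + X))) + (rec X. b.a.(X + 0 + b.X + a.(X + X)))) has moves ··a··> m3, ··b··> m0, ··b··> m1
  m3 = (rec X. b.a.(X + 0 + b.X + a.(X + X))) + (rec X. b.a.(X + 0 + b.X + a.(X + X))) has moves ··b··> m1
Q's transition system — 5 states:
  n0 = b.a.((rec X. b.a.(X + 0 + b.X + a.(X + X))) + 0 + b.(rec X. b.a.(X + 0 + b.X + a.(X + X))) + a.((rec X. b.a.(X + 0 + b.X + a.(X + X))) + (rec X. b.a.(X + 0 + b.X + a.(X + X))))) has moves ··b··> n1
  n1 = a.((rec X. b.a.(X + 0 + b.X + a.(X + X))) + 0 + b.(rec X. b.a.(X + 0 + b.X + a.(X + X))) + a.((rec X. b.a.(X + 0 + b.X + a.(X + X))) + (rec X. b.a.(X + 0 + b.X + a.(X + X))))) has moves ··a··> n2
  n2 = (rec X. b.a.(X + 0 + b.X + a.(X + X))) + 0 + b.(rec X. b.a.(X + 0 + b.X + a.(X + X))) + a.((rec X. b.a.(X + 0 + b.X + a.(X + X))) + (rec X. b.a.(X + 0 + b.X + a.(X + X)))) has moves ··a··> n3, ··b··> n1, ··b··> n4
  n3 = (rec X. b.a.(X + 0 + b.X + a.(X + X))) + (rec X. b.a.(X + 0 + b.X + a.(X + X))) has moves ··b··> n1
  n4 = rec X. b.a.(X + 0 + b.X + a.(X + X)) has moves ··b··> n1
Partition-refinement fixed point:
  B0 = {m0, m3, n0, n3, n4}
  B1 = {m1, n1}
  B2 = {m2, n2}
m0 ∈ B0, n0 ∈ B0 → same block
Bisimilar ⇒ trace-equivalent.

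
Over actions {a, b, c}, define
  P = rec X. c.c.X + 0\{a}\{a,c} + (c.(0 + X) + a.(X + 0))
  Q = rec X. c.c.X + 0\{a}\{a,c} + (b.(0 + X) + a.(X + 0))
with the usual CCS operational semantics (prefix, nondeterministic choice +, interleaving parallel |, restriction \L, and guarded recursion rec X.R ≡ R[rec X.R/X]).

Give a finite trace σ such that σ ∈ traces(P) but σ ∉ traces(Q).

P's transition system — 4 states:
  s0 = rec X. c.c.X + 0\{a}\{a,c} + (c.(0 + X) + a.(X + 0)) ⊢ --a--▸ s1, --c--▸ s2, --c--▸ s3
  s1 = (rec X. c.c.X + 0\{a}\{a,c} + (c.(0 + X) + a.(X + 0))) + 0 ⊢ --a--▸ s1, --c--▸ s2, --c--▸ s3
  s2 = 0 + (rec X. c.c.X + 0\{a}\{a,c} + (c.(0 + X) + a.(X + 0))) ⊢ --a--▸ s1, --c--▸ s2, --c--▸ s3
  s3 = c.(rec X. c.c.X + 0\{a}\{a,c} + (c.(0 + X) + a.(X + 0))) ⊢ --c--▸ s0
Q's transition system — 4 states:
  t0 = rec X. c.c.X + 0\{a}\{a,c} + (b.(0 + X) + a.(X + 0)) ⊢ --a--▸ t1, --b--▸ t2, --c--▸ t3
  t1 = (rec X. c.c.X + 0\{a}\{a,c} + (b.(0 + X) + a.(X + 0))) + 0 ⊢ --a--▸ t1, --b--▸ t2, --c--▸ t3
  t2 = 0 + (rec X. c.c.X + 0\{a}\{a,c} + (b.(0 + X) + a.(X + 0))) ⊢ --a--▸ t1, --b--▸ t2, --c--▸ t3
  t3 = c.(rec X. c.c.X + 0\{a}\{a,c} + (b.(0 + X) + a.(X + 0))) ⊢ --c--▸ t0
Trace ⟨ca⟩ through P, begin at {s0}:
  step 1 (c): {s2, s3}
  step 2 (a): {s1}
  — P admits the full trace.
Trace ⟨ca⟩ through Q, begin at {t0}:
  step 1 (c): {t3}
  step 2 (a): ∅ (Q stuck)

ca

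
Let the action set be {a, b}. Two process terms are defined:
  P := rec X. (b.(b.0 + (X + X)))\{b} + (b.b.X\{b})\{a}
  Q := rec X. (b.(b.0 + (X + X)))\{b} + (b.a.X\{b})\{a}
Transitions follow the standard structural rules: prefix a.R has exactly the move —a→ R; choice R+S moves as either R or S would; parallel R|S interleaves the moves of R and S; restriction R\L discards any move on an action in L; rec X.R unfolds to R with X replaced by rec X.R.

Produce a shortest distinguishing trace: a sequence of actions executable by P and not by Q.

LTS(P): 3 reachable states
  m0 = rec X. (b.(b.0 + (X + X)))\{b} + (b.b.X\{b})\{a} ⊢ —b→ m1
  m1 = (b.(rec X. (b.(b.0 + (X + X)))\{b} + (b.b.X\{b})\{a})\{b})\{a} ⊢ —b→ m2
  m2 = (rec X. (b.(b.0 + (X + X)))\{b} + (b.b.X\{b})\{a})\{b}\{a} ⊢ stopped
LTS(Q): 2 reachable states
  n0 = rec X. (b.(b.0 + (X + X)))\{b} + (b.a.X\{b})\{a} ⊢ —b→ n1
  n1 = (a.(rec X. (b.(b.0 + (X + X)))\{b} + (b.a.X\{b})\{a})\{b})\{a} ⊢ stopped
Run σ = ⟨bb⟩ on P: start {m0}
  [1] b ⇒ {m1}
  [2] b ⇒ {m2}
  P completes σ.
Run σ = ⟨bb⟩ on Q: start {n0}
  [1] b ⇒ {n1}
  [2] b ⇒ ∅  — Q cannot continue

bb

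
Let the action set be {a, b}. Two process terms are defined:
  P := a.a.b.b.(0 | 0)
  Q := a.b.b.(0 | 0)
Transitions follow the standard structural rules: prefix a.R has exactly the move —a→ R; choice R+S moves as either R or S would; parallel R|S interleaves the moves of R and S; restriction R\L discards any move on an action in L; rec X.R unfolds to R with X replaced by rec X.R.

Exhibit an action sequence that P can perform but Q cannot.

P's transition system — 5 states:
  s0 = a.a.b.b.(0 | 0) → ··a··> s1
  s1 = a.b.b.(0 | 0) → ··a··> s2
  s2 = b.b.(0 | 0) → ··b··> s3
  s3 = b.(0 | 0) → ··b··> s4
  s4 = 0 | 0 → ·
Q's transition system — 4 states:
  t0 = a.b.b.(0 | 0) → ··a··> t1
  t1 = b.b.(0 | 0) → ··b··> t2
  t2 = b.(0 | 0) → ··b··> t3
  t3 = 0 | 0 → ·
Trace ⟨aa⟩ through P, begin at {s0}:
  step 1 (a): {s1}
  step 2 (a): {s2}
  — P admits the full trace.
Trace ⟨aa⟩ through Q, begin at {t0}:
  step 1 (a): {t1}
  step 2 (a): ∅  — Q cannot continue

aa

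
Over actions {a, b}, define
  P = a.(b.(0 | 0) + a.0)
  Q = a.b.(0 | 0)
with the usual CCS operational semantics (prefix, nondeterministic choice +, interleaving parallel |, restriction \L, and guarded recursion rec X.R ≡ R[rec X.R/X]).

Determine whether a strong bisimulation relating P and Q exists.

not bisimilar

P's transition system — 4 states:
  s0 = a.(b.(0 | 0) + a.0) :: =a=> s1
  s1 = b.(0 | 0) + a.0 :: =a=> s2, =b=> s3
  s2 = 0 :: (no moves)
  s3 = 0 | 0 :: (no moves)
Q's transition system — 3 states:
  t0 = a.b.(0 | 0) :: =a=> t1
  t1 = b.(0 | 0) :: =b=> t2
  t2 = 0 | 0 :: (no moves)
Bisimilarity quotient blocks:
  B0 = {s0}
  B1 = {s1}
  B2 = {s2, s3, t2}
  B3 = {t0}
  B4 = {t1}
s0 ∈ B0, t0 ∈ B3 → different blocks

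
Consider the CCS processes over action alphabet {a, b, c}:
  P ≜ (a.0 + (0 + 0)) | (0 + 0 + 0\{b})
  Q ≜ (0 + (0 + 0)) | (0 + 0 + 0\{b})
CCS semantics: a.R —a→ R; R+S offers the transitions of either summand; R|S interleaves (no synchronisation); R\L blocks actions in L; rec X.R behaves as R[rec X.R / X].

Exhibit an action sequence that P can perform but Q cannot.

LTS(P): 2 reachable states
  p0 = (a.0 + (0 + 0)) | (0 + 0 + 0\{b}) → =a=> p1
  p1 = 0 | (0 + 0 + 0\{b}) → (no moves)
LTS(Q): 1 reachable states
  q0 = (0 + (0 + 0)) | (0 + 0 + 0\{b}) → (no moves)
Run σ = ⟨a⟩ on P: start {p0}
  [1] a ⇒ {p1}
  P completes σ.
Run σ = ⟨a⟩ on Q: start {q0}
  [1] a ⇒ no successor for Q

a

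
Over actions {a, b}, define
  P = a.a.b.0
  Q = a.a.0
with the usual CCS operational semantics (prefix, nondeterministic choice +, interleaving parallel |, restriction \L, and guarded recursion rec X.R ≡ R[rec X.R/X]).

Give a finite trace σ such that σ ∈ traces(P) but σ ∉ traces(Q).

LTS(P): 4 reachable states
  s0 = a.a.b.0 → --a--▸ s1
  s1 = a.b.0 → --a--▸ s2
  s2 = b.0 → --b--▸ s3
  s3 = 0 → stopped
LTS(Q): 3 reachable states
  t0 = a.a.0 → --a--▸ t1
  t1 = a.0 → --a--▸ t2
  t2 = 0 → stopped
Executing aab from P (initial set {s0}):
  [1] a ⇒ {s1}
  [2] a ⇒ {s2}
  [3] b ⇒ {s3}
  ✓ P
Executing aab from Q (initial set {t0}):
  [1] a ⇒ {t1}
  [2] a ⇒ {t2}
  [3] b ⇒ ∅  — Q cannot continue

aab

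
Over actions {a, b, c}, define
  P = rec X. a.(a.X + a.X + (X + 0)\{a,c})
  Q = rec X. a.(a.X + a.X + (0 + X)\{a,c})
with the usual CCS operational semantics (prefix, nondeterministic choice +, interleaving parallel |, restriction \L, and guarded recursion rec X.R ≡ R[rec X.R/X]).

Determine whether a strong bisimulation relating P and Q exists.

YES

Reachable graph of P (2 states):
  m0 = rec X. a.(a.X + a.X + (X + 0)\{a,c}) ⊢ =a=> m1
  m1 = a.(rec X. a.(a.X + a.X + (X + 0)\{a,c})) + a.(rec X. a.(a.X + a.X + (X + 0)\{a,c})) + ((rec X. a.(a.X + a.X + (X + 0)\{a,c})) + 0)\{a,c} ⊢ =a=> m0
Reachable graph of Q (2 states):
  n0 = rec X. a.(a.X + a.X + (0 + X)\{a,c}) ⊢ =a=> n1
  n1 = a.(rec X. a.(a.X + a.X + (0 + X)\{a,c})) + a.(rec X. a.(a.X + a.X + (0 + X)\{a,c})) + (0 + (rec X. a.(a.X + a.X + (0 + X)\{a,c})))\{a,c} ⊢ =a=> n0
Coarsest stable partition (strong bisimilarity classes):
  B0 = {m0, m1, n0, n1}
m0 ∈ B0, n0 ∈ B0 → same block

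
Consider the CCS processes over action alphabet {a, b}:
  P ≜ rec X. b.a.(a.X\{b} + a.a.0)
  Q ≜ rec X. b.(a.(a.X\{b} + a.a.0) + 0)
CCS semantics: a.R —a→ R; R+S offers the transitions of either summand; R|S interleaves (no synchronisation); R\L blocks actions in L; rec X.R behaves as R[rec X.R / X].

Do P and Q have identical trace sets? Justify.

trace-equivalent

P's transition system — 6 states:
  u0 = rec X. b.a.(a.X\{b} + a.a.0) ⊢ -b-> u1
  u1 = a.(a.(rec X. b.a.(a.X\{b} + a.a.0))\{b} + a.a.0) ⊢ -a-> u2
  u2 = a.(rec X. b.a.(a.X\{b} + a.a.0))\{b} + a.a.0 ⊢ -a-> u3, -a-> u4
  u3 = (rec X. b.a.(a.X\{b} + a.a.0))\{b} ⊢ (no moves)
  u4 = a.0 ⊢ -a-> u5
  u5 = 0 ⊢ (no moves)
Q's transition system — 6 states:
  v0 = rec X. b.(a.(a.X\{b} + a.a.0) + 0) ⊢ -b-> v1
  v1 = a.(a.(rec X. b.(a.(a.X\{b} + a.a.0) + 0))\{b} + a.a.0) + 0 ⊢ -a-> v2
  v2 = a.(rec X. b.(a.(a.X\{b} + a.a.0) + 0))\{b} + a.a.0 ⊢ -a-> v3, -a-> v4
  v3 = (rec X. b.(a.(a.X\{b} + a.a.0) + 0))\{b} ⊢ (no moves)
  v4 = a.0 ⊢ -a-> v5
  v5 = 0 ⊢ (no moves)
Bisimilarity quotient blocks:
  B0 = {u0, v0}
  B1 = {u1, v1}
  B2 = {u2, v2}
  B3 = {u3, u5, v3, v5}
  B4 = {u4, v4}
u0 ∈ B0, v0 ∈ B0 → same block
Bisimilar ⇒ trace-equivalent.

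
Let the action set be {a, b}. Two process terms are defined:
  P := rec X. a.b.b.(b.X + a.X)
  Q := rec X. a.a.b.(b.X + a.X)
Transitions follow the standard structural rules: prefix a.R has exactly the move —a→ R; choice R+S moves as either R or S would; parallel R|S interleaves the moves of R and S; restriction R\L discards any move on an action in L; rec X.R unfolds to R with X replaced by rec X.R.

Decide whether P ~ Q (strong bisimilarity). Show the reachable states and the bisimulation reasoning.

P's transition system — 4 states:
  s0 = rec X. a.b.b.(b.X + a.X) :: --a--▸ s1
  s1 = b.b.(b.(rec X. a.b.b.(b.X + a.X)) + a.(rec X. a.b.b.(b.X + a.X))) :: --b--▸ s2
  s2 = b.(b.(rec X. a.b.b.(b.X + a.X)) + a.(rec X. a.b.b.(b.X + a.X))) :: --b--▸ s3
  s3 = b.(rec X. a.b.b.(b.X + a.X)) + a.(rec X. a.b.b.(b.X + a.X)) :: --a--▸ s0, --b--▸ s0
Q's transition system — 4 states:
  t0 = rec X. a.a.b.(b.X + a.X) :: --a--▸ t1
  t1 = a.b.(b.(rec X. a.a.b.(b.X + a.X)) + a.(rec X. a.a.b.(b.X + a.X))) :: --a--▸ t2
  t2 = b.(b.(rec X. a.a.b.(b.X + a.X)) + a.(rec X. a.a.b.(b.X + a.X))) :: --b--▸ t3
  t3 = b.(rec X. a.a.b.(b.X + a.X)) + a.(rec X. a.a.b.(b.X + a.X)) :: --a--▸ t0, --b--▸ t0
Partition-refinement fixed point:
  B0 = {s0}
  B1 = {s1}
  B2 = {s2}
  B3 = {s3}
  B4 = {t0}
  B5 = {t1}
  B6 = {t2}
  B7 = {t3}
s0 ∈ B0, t0 ∈ B4 → different blocks

NO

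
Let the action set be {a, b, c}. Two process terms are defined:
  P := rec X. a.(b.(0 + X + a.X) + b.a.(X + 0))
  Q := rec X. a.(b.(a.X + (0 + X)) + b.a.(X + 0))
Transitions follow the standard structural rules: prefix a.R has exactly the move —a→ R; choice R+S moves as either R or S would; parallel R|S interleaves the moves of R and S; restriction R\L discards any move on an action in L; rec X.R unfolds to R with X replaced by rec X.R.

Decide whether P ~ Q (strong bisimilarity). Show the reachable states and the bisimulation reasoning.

bisimilar

LTS(P): 5 reachable states
  s0 = rec X. a.(b.(0 + X + a.X) + b.a.(X + 0)) → —a→ s1
  s1 = b.(0 + (rec X. a.(b.(0 + X + a.X) + b.a.(X + 0))) + a.(rec X. a.(b.(0 + X + a.X) + b.a.(X + 0)))) + b.a.((rec X. a.(b.(0 + X + a.X) + b.a.(X + 0))) + 0) → —b→ s2, —b→ s3
  s2 = 0 + (rec X. a.(b.(0 + X + a.X) + b.a.(X + 0))) + a.(rec X. a.(b.(0 + X + a.X) + b.a.(X + 0))) → —a→ s0, —a→ s1
  s3 = a.((rec X. a.(b.(0 + X + a.X) + b.a.(X + 0))) + 0) → —a→ s4
  s4 = (rec X. a.(b.(0 + X + a.X) + b.a.(X + 0))) + 0 → —a→ s1
LTS(Q): 5 reachable states
  t0 = rec X. a.(b.(a.X + (0 + X)) + b.a.(X + 0)) → —a→ t1
  t1 = b.(a.(rec X. a.(b.(a.X + (0 + X)) + b.a.(X + 0))) + (0 + (rec X. a.(b.(a.X + (0 + X)) + b.a.(X + 0))))) + b.a.((rec X. a.(b.(a.X + (0 + X)) + b.a.(X + 0))) + 0) → —b→ t2, —b→ t3
  t2 = a.((rec X. a.(b.(a.X + (0 + X)) + b.a.(X + 0))) + 0) → —a→ t4
  t3 = a.(rec X. a.(b.(a.X + (0 + X)) + b.a.(X + 0))) + (0 + (rec X. a.(b.(a.X + (0 + X)) + b.a.(X + 0)))) → —a→ t0, —a→ t1
  t4 = (rec X. a.(b.(a.X + (0 + X)) + b.a.(X + 0))) + 0 → —a→ t1
Coarsest stable partition (strong bisimilarity classes):
  B0 = {s0, s4, t0, t4}
  B1 = {s1, t1}
  B2 = {s3, t2}
  B3 = {s2, t3}
s0 ∈ B0, t0 ∈ B0 → same block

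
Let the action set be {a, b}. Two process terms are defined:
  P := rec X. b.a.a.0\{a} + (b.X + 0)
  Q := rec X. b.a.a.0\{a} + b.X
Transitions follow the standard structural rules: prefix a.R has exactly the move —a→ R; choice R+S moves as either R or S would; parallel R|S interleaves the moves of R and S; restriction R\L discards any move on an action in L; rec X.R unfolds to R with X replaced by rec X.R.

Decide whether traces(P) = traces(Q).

trace-equivalent

P's transition system — 4 states:
  u0 = rec X. b.a.a.0\{a} + (b.X + 0) → —b→ u0, —b→ u1
  u1 = a.a.0\{a} → —a→ u2
  u2 = a.0\{a} → —a→ u3
  u3 = 0\{a} → ·
Q's transition system — 4 states:
  v0 = rec X. b.a.a.0\{a} + b.X → —b→ v0, —b→ v1
  v1 = a.a.0\{a} → —a→ v2
  v2 = a.0\{a} → —a→ v3
  v3 = 0\{a} → ·
Bisimilarity quotient blocks:
  B0 = {u0, v0}
  B1 = {u1, v1}
  B2 = {u2, v2}
  B3 = {u3, v3}
u0 ∈ B0, v0 ∈ B0 → same block
Bisimilar ⇒ trace-equivalent.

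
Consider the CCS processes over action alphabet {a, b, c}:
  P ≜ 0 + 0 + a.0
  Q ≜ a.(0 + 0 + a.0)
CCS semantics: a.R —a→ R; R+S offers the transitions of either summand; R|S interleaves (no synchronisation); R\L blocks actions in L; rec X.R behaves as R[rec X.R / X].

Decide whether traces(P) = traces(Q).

NO — witness ⟨aa⟩

Reachable graph of P (2 states):
  m0 = 0 + 0 + a.0 ⊢ —a→ m1
  m1 = 0 ⊢ ·
Reachable graph of Q (3 states):
  n0 = a.(0 + 0 + a.0) ⊢ —a→ n1
  n1 = 0 + 0 + a.0 ⊢ —a→ n2
  n2 = 0 ⊢ ·
Run σ = ⟨aa⟩ on Q: start {n0}
  after a @ step 1: {n1}
  after a @ step 2: {n2}
  Q completes σ.
Run σ = ⟨aa⟩ on P: start {m0}
  after a @ step 1: {m1}
  after a @ step 2: ∅ (P stuck)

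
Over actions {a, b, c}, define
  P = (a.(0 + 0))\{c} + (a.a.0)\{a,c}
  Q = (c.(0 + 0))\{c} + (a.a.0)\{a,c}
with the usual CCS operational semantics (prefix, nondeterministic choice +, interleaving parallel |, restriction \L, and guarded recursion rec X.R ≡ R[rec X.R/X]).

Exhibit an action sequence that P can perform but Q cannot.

a

LTS(P): 2 reachable states
  p0 = (a.(0 + 0))\{c} + (a.a.0)\{a,c} | --a--▸ p1
  p1 = (0 + 0)\{c} | deadlocked
LTS(Q): 1 reachable states
  q0 = (c.(0 + 0))\{c} + (a.a.0)\{a,c} | deadlocked
Run σ = ⟨a⟩ on P: start {p0}
  [1] a ⇒ {p1}
  ✓ P
Run σ = ⟨a⟩ on Q: start {q0}
  [1] a ⇒ ∅ (Q stuck)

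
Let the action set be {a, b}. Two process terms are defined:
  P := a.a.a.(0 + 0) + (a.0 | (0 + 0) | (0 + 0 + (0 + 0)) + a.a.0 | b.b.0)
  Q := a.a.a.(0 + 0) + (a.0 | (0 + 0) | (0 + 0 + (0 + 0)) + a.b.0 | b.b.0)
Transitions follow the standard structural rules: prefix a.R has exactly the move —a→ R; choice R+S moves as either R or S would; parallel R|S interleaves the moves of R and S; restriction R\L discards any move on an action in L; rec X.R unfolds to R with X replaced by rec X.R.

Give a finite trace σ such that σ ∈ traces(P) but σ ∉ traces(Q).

aab

LTS(P): 13 reachable states
  s0 = a.a.a.(0 + 0) + (a.0 | (0 + 0) | (0 + 0 + (0 + 0)) + a.a.0 | b.b.0) ⊢ -a-> s1, -a-> s2, -a-> s3, -b-> s4
  s1 = 0 | (0 + 0) | (0 + 0 + (0 + 0)) ⊢ deadlocked
  s2 = a.0 | b.b.0 ⊢ -a-> s5, -b-> s6
  s3 = a.a.(0 + 0) ⊢ -a-> s7
  s4 = a.a.0 | b.0 ⊢ -a-> s6, -b-> s8
  s5 = 0 | b.b.0 ⊢ -b-> s9
  s6 = a.0 | b.0 ⊢ -a-> s9, -b-> s10
  s7 = a.(0 + 0) ⊢ -a-> s11
  s8 = a.a.0 | 0 ⊢ -a-> s10
  s9 = 0 | b.0 ⊢ -b-> s12
  s10 = a.0 | 0 ⊢ -a-> s12
  s11 = 0 + 0 ⊢ deadlocked
  s12 = 0 | 0 ⊢ deadlocked
LTS(Q): 13 reachable states
  t0 = a.a.a.(0 + 0) + (a.0 | (0 + 0) | (0 + 0 + (0 + 0)) + a.b.0 | b.b.0) ⊢ -a-> t1, -a-> t2, -a-> t3, -b-> t4
  t1 = 0 | (0 + 0) | (0 + 0 + (0 + 0)) ⊢ deadlocked
  t2 = a.a.(0 + 0) ⊢ -a-> t5
  t3 = b.0 | b.b.0 ⊢ -b-> t6, -b-> t7
  t4 = a.b.0 | b.0 ⊢ -a-> t7, -b-> t8
  t5 = a.(0 + 0) ⊢ -a-> t9
  t6 = 0 | b.b.0 ⊢ -b-> t10
  t7 = b.0 | b.0 ⊢ -b-> t10, -b-> t11
  t8 = a.b.0 | 0 ⊢ -a-> t11
  t9 = 0 + 0 ⊢ deadlocked
  t10 = 0 | b.0 ⊢ -b-> t12
  t11 = b.0 | 0 ⊢ -b-> t12
  t12 = 0 | 0 ⊢ deadlocked
Trace ⟨aab⟩ through P, begin at {s0}:
  step 1 (a): {s1, s2, s3}
  step 2 (a): {s5, s7}
  step 3 (b): {s9}
  P completes σ.
Trace ⟨aab⟩ through Q, begin at {t0}:
  step 1 (a): {t1, t2, t3}
  step 2 (a): {t5}
  step 3 (b): no successor for Q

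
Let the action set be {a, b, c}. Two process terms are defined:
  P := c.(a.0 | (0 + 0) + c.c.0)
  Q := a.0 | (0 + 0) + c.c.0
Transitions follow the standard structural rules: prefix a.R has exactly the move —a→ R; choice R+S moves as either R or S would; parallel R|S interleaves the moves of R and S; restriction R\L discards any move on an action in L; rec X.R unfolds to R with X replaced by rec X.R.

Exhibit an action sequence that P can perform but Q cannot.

P's transition system — 5 states:
  u0 = c.(a.0 | (0 + 0) + c.c.0) | -c-> u1
  u1 = a.0 | (0 + 0) + c.c.0 | -a-> u2, -c-> u3
  u2 = 0 | (0 + 0) | deadlocked
  u3 = c.0 | -c-> u4
  u4 = 0 | deadlocked
Q's transition system — 4 states:
  v0 = a.0 | (0 + 0) + c.c.0 | -a-> v1, -c-> v2
  v1 = 0 | (0 + 0) | deadlocked
  v2 = c.0 | -c-> v3
  v3 = 0 | deadlocked
Trace ⟨ca⟩ through P, begin at {u0}:
  after c @ step 1: {u1}
  after a @ step 2: {u2}
  P completes σ.
Trace ⟨ca⟩ through Q, begin at {v0}:
  after c @ step 1: {v2}
  after a @ step 2: ∅  — Q cannot continue

ca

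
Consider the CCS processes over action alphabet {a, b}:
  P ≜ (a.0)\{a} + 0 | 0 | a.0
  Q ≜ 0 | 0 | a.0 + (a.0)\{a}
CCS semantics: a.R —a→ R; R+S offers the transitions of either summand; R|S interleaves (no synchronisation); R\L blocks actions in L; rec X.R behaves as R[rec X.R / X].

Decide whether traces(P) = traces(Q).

trace-equivalent

LTS(P): 2 reachable states
  m0 = (a.0)\{a} + 0 | 0 | a.0 has moves --a--▸ m1
  m1 = 0 | 0 | 0 has moves (no moves)
LTS(Q): 2 reachable states
  n0 = 0 | 0 | a.0 + (a.0)\{a} has moves --a--▸ n1
  n1 = 0 | 0 | 0 has moves (no moves)
Bisimilarity quotient blocks:
  B0 = {m0, n0}
  B1 = {m1, n1}
m0 ∈ B0, n0 ∈ B0 → same block
Bisimilar ⇒ trace-equivalent.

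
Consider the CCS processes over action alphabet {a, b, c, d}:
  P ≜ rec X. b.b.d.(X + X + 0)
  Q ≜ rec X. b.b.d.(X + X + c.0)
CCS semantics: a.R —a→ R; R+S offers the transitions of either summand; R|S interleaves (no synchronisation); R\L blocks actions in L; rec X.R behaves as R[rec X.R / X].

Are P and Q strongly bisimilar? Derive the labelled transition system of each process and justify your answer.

Reachable graph of P (4 states):
  u0 = rec X. b.b.d.(X + X + 0) has moves ··b··> u1
  u1 = b.d.((rec X. b.b.d.(X + X + 0)) + (rec X. b.b.d.(X + X + 0)) + 0) has moves ··b··> u2
  u2 = d.((rec X. b.b.d.(X + X + 0)) + (rec X. b.b.d.(X + X + 0)) + 0) has moves ··d··> u3
  u3 = (rec X. b.b.d.(X + X + 0)) + (rec X. b.b.d.(X + X + 0)) + 0 has moves ··b··> u1
Reachable graph of Q (5 states):
  v0 = rec X. b.b.d.(X + X + c.0) has moves ··b··> v1
  v1 = b.d.((rec X. b.b.d.(X + X + c.0)) + (rec X. b.b.d.(X + X + c.0)) + c.0) has moves ··b··> v2
  v2 = d.((rec X. b.b.d.(X + X + c.0)) + (rec X. b.b.d.(X + X + c.0)) + c.0) has moves ··d··> v3
  v3 = (rec X. b.b.d.(X + X + c.0)) + (rec X. b.b.d.(X + X + c.0)) + c.0 has moves ··b··> v1, ··c··> v4
  v4 = 0 has moves ·
Coarsest stable partition (strong bisimilarity classes):
  B0 = {u0, u3}
  B1 = {u1}
  B2 = {u2}
  B3 = {v0}
  B4 = {v1}
  B5 = {v2}
  B6 = {v3}
  B7 = {v4}
u0 ∈ B0, v0 ∈ B3 → different blocks

NO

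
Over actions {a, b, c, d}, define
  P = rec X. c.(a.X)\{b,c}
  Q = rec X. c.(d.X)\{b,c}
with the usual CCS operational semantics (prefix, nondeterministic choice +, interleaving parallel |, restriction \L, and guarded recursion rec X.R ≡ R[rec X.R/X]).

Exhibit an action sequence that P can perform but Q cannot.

ca

Reachable graph of P (3 states):
  s0 = rec X. c.(a.X)\{b,c} → ··c··> s1
  s1 = (a.(rec X. c.(a.X)\{b,c}))\{b,c} → ··a··> s2
  s2 = (rec X. c.(a.X)\{b,c})\{b,c} → deadlocked
Reachable graph of Q (3 states):
  t0 = rec X. c.(d.X)\{b,c} → ··c··> t1
  t1 = (d.(rec X. c.(d.X)\{b,c}))\{b,c} → ··d··> t2
  t2 = (rec X. c.(d.X)\{b,c})\{b,c} → deadlocked
Executing ca from P (initial set {s0}):
  step 1 (c): {s1}
  step 2 (a): {s2}
  — P admits the full trace.
Executing ca from Q (initial set {t0}):
  step 1 (c): {t1}
  step 2 (a): ∅  — Q cannot continue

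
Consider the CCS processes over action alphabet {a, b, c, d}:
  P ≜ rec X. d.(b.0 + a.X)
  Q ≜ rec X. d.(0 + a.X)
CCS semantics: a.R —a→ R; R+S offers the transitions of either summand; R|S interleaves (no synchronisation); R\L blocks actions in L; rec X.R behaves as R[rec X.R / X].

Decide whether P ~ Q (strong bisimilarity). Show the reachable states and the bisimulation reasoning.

NO

P's transition system — 3 states:
  u0 = rec X. d.(b.0 + a.X) ⊢ -d-> u1
  u1 = b.0 + a.(rec X. d.(b.0 + a.X)) ⊢ -a-> u0, -b-> u2
  u2 = 0 ⊢ (no moves)
Q's transition system — 2 states:
  v0 = rec X. d.(0 + a.X) ⊢ -d-> v1
  v1 = 0 + a.(rec X. d.(0 + a.X)) ⊢ -a-> v0
Partition-refinement fixed point:
  B0 = {u0}
  B1 = {u1}
  B2 = {u2}
  B3 = {v0}
  B4 = {v1}
u0 ∈ B0, v0 ∈ B3 → different blocks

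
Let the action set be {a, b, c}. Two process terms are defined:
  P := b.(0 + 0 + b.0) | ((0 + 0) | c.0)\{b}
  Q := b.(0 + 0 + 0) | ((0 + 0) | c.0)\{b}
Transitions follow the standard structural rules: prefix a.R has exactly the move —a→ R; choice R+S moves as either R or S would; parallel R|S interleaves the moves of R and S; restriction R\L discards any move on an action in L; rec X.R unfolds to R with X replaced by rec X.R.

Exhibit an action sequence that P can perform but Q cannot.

bb

LTS(P): 6 reachable states
  p0 = b.(0 + 0 + b.0) | ((0 + 0) | c.0)\{b} → --b--▸ p1, --c--▸ p2
  p1 = (0 + 0 + b.0) | ((0 + 0) | c.0)\{b} → --b--▸ p3, --c--▸ p4
  p2 = b.(0 + 0 + b.0) | ((0 + 0) | 0)\{b} → --b--▸ p4
  p3 = 0 | ((0 + 0) | c.0)\{b} → --c--▸ p5
  p4 = (0 + 0 + b.0) | ((0 + 0) | 0)\{b} → --b--▸ p5
  p5 = 0 | ((0 + 0) | 0)\{b} → ·
LTS(Q): 4 reachable states
  q0 = b.(0 + 0 + 0) | ((0 + 0) | c.0)\{b} → --b--▸ q1, --c--▸ q2
  q1 = (0 + 0 + 0) | ((0 + 0) | c.0)\{b} → --c--▸ q3
  q2 = b.(0 + 0 + 0) | ((0 + 0) | 0)\{b} → --b--▸ q3
  q3 = (0 + 0 + 0) | ((0 + 0) | 0)\{b} → ·
Trace ⟨bb⟩ through P, begin at {p0}:
  step 1 (b): {p1}
  step 2 (b): {p3}
  ✓ P
Trace ⟨bb⟩ through Q, begin at {q0}:
  step 1 (b): {q1}
  step 2 (b): no successor for Q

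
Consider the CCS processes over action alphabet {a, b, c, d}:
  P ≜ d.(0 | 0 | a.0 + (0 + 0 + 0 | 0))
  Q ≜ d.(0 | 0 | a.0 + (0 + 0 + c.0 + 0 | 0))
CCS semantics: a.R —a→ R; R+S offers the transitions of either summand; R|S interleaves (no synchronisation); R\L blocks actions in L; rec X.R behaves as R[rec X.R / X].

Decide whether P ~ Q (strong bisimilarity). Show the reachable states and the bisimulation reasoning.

NO

Reachable graph of P (3 states):
  s0 = d.(0 | 0 | a.0 + (0 + 0 + 0 | 0)) → —d→ s1
  s1 = 0 | 0 | a.0 + (0 + 0 + 0 | 0) → —a→ s2
  s2 = 0 | 0 | 0 → ·
Reachable graph of Q (4 states):
  t0 = d.(0 | 0 | a.0 + (0 + 0 + c.0 + 0 | 0)) → —d→ t1
  t1 = 0 | 0 | a.0 + (0 + 0 + c.0 + 0 | 0) → —a→ t2, —c→ t3
  t2 = 0 | 0 | 0 → ·
  t3 = 0 → ·
Bisimilarity quotient blocks:
  B0 = {s0}
  B1 = {s1}
  B2 = {s2, t2, t3}
  B3 = {t0}
  B4 = {t1}
s0 ∈ B0, t0 ∈ B3 → different blocks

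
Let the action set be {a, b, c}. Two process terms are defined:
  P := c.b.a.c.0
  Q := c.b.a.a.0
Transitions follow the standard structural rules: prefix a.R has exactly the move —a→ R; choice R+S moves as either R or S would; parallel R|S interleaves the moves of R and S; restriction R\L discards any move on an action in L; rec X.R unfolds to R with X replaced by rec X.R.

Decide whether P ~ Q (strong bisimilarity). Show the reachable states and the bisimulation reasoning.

NO

LTS(P): 5 reachable states
  s0 = c.b.a.c.0 has moves —c→ s1
  s1 = b.a.c.0 has moves —b→ s2
  s2 = a.c.0 has moves —a→ s3
  s3 = c.0 has moves —c→ s4
  s4 = 0 has moves (no moves)
LTS(Q): 5 reachable states
  t0 = c.b.a.a.0 has moves —c→ t1
  t1 = b.a.a.0 has moves —b→ t2
  t2 = a.a.0 has moves —a→ t3
  t3 = a.0 has moves —a→ t4
  t4 = 0 has moves (no moves)
Bisimilarity quotient blocks:
  B0 = {s0}
  B1 = {s1}
  B2 = {s2}
  B3 = {s3}
  B4 = {s4, t4}
  B5 = {t0}
  B6 = {t1}
  B7 = {t2}
  B8 = {t3}
s0 ∈ B0, t0 ∈ B5 → different blocks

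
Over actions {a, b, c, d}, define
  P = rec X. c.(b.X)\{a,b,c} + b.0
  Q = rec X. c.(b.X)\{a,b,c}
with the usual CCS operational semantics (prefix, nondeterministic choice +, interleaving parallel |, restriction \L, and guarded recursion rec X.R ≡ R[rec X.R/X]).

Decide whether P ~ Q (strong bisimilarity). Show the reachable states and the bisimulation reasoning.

LTS(P): 3 reachable states
  p0 = rec X. c.(b.X)\{a,b,c} + b.0 | -b-> p1, -c-> p2
  p1 = 0 | ∅
  p2 = (b.(rec X. c.(b.X)\{a,b,c} + b.0))\{a,b,c} | ∅
LTS(Q): 2 reachable states
  q0 = rec X. c.(b.X)\{a,b,c} | -c-> q1
  q1 = (b.(rec X. c.(b.X)\{a,b,c}))\{a,b,c} | ∅
Partition-refinement fixed point:
  B0 = {p0}
  B1 = {p1, p2, q1}
  B2 = {q0}
p0 ∈ B0, q0 ∈ B2 → different blocks

P ≁ Q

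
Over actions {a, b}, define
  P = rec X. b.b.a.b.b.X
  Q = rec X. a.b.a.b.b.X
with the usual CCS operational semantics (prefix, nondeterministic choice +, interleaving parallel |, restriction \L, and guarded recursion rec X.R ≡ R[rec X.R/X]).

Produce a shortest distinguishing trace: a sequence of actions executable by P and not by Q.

P's transition system — 5 states:
  p0 = rec X. b.b.a.b.b.X | —b→ p1
  p1 = b.a.b.b.(rec X. b.b.a.b.b.X) | —b→ p2
  p2 = a.b.b.(rec X. b.b.a.b.b.X) | —a→ p3
  p3 = b.b.(rec X. b.b.a.b.b.X) | —b→ p4
  p4 = b.(rec X. b.b.a.b.b.X) | —b→ p0
Q's transition system — 5 states:
  q0 = rec X. a.b.a.b.b.X | —a→ q1
  q1 = b.a.b.b.(rec X. a.b.a.b.b.X) | —b→ q2
  q2 = a.b.b.(rec X. a.b.a.b.b.X) | —a→ q3
  q3 = b.b.(rec X. a.b.a.b.b.X) | —b→ q4
  q4 = b.(rec X. a.b.a.b.b.X) | —b→ q0
Trace ⟨b⟩ through P, begin at {p0}:
  step 1 (b): {p1}
  — P admits the full trace.
Trace ⟨b⟩ through Q, begin at {q0}:
  step 1 (b): ∅ (Q stuck)

b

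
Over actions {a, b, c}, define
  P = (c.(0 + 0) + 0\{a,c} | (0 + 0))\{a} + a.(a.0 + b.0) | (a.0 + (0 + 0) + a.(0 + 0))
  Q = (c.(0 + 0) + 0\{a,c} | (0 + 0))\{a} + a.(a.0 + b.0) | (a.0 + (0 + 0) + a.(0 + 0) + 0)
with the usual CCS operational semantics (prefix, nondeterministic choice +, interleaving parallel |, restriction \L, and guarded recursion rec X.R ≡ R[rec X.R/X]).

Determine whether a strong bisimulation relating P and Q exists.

P ~ Q

LTS(P): 10 reachable states
  s0 = (c.(0 + 0) + 0\{a,c} | (0 + 0))\{a} + a.(a.0 + b.0) | (a.0 + (0 + 0) + a.(0 + 0)) | -a-> s1, -a-> s2, -a-> s3, -c-> s4
  s1 = (a.0 + b.0) | (a.0 + (0 + 0) + a.(0 + 0)) | -a-> s5, -a-> s6, -a-> s7, -b-> s7
  s2 = a.(a.0 + b.0) | (0 + 0) | -a-> s5
  s3 = a.(a.0 + b.0) | 0 | -a-> s6
  s4 = (0 + 0)\{a} | stopped
  s5 = (a.0 + b.0) | (0 + 0) | -a-> s8, -b-> s8
  s6 = (a.0 + b.0) | 0 | -a-> s9, -b-> s9
  s7 = 0 | (a.0 + (0 + 0) + a.(0 + 0)) | -a-> s8, -a-> s9
  s8 = 0 | (0 + 0) | stopped
  s9 = 0 | 0 | stopped
LTS(Q): 10 reachable states
  t0 = (c.(0 + 0) + 0\{a,c} | (0 + 0))\{a} + a.(a.0 + b.0) | (a.0 + (0 + 0) + a.(0 + 0) + 0) | -a-> t1, -a-> t2, -a-> t3, -c-> t4
  t1 = (a.0 + b.0) | (a.0 + (0 + 0) + a.(0 + 0) + 0) | -a-> t5, -a-> t6, -a-> t7, -b-> t7
  t2 = a.(a.0 + b.0) | (0 + 0) | -a-> t5
  t3 = a.(a.0 + b.0) | 0 | -a-> t6
  t4 = (0 + 0)\{a} | stopped
  t5 = (a.0 + b.0) | (0 + 0) | -a-> t8, -b-> t8
  t6 = (a.0 + b.0) | 0 | -a-> t9, -b-> t9
  t7 = 0 | (a.0 + (0 + 0) + a.(0 + 0) + 0) | -a-> t8, -a-> t9
  t8 = 0 | (0 + 0) | stopped
  t9 = 0 | 0 | stopped
Partition-refinement fixed point:
  B0 = {s0, t0}
  B1 = {s4, s8, s9, t4, t8, t9}
  B2 = {s2, s3, t2, t3}
  B3 = {s5, s6, t5, t6}
  B4 = {s1, t1}
  B5 = {s7, t7}
s0 ∈ B0, t0 ∈ B0 → same block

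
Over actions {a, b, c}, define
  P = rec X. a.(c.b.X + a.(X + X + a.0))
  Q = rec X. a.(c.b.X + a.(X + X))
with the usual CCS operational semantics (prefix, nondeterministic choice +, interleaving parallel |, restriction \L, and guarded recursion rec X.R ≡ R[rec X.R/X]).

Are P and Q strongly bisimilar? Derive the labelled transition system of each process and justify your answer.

P ≁ Q

LTS(P): 5 reachable states
  u0 = rec X. a.(c.b.X + a.(X + X + a.0)) → —a→ u1
  u1 = c.b.(rec X. a.(c.b.X + a.(X + X + a.0))) + a.((rec X. a.(c.b.X + a.(X + X + a.0))) + (rec X. a.(c.b.X + a.(X + X + a.0))) + a.0) → —a→ u2, —c→ u3
  u2 = (rec X. a.(c.b.X + a.(X + X + a.0))) + (rec X. a.(c.b.X + a.(X + X + a.0))) + a.0 → —a→ u1, —a→ u4
  u3 = b.(rec X. a.(c.b.X + a.(X + X + a.0))) → —b→ u0
  u4 = 0 → deadlocked
LTS(Q): 4 reachable states
  v0 = rec X. a.(c.b.X + a.(X + X)) → —a→ v1
  v1 = c.b.(rec X. a.(c.b.X + a.(X + X))) + a.((rec X. a.(c.b.X + a.(X + X))) + (rec X. a.(c.b.X + a.(X + X)))) → —a→ v2, —c→ v3
  v2 = (rec X. a.(c.b.X + a.(X + X))) + (rec X. a.(c.b.X + a.(X + X))) → —a→ v1
  v3 = b.(rec X. a.(c.b.X + a.(X + X))) → —b→ v0
Partition-refinement fixed point:
  B0 = {u0}
  B1 = {u1}
  B2 = {u3}
  B3 = {u2}
  B4 = {u4}
  B5 = {v0, v2}
  B6 = {v1}
  B7 = {v3}
u0 ∈ B0, v0 ∈ B5 → different blocks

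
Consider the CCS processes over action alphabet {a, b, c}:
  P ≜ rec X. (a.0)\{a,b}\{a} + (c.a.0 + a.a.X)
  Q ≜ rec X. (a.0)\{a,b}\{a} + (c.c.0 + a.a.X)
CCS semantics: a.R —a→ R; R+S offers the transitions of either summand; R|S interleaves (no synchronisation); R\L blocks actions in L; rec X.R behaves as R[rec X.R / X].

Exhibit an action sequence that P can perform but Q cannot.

ca

P's transition system — 4 states:
  u0 = rec X. (a.0)\{a,b}\{a} + (c.a.0 + a.a.X) → ··a··> u1, ··c··> u2
  u1 = a.(rec X. (a.0)\{a,b}\{a} + (c.a.0 + a.a.X)) → ··a··> u0
  u2 = a.0 → ··a··> u3
  u3 = 0 → (no moves)
Q's transition system — 4 states:
  v0 = rec X. (a.0)\{a,b}\{a} + (c.c.0 + a.a.X) → ··a··> v1, ··c··> v2
  v1 = a.(rec X. (a.0)\{a,b}\{a} + (c.c.0 + a.a.X)) → ··a··> v0
  v2 = c.0 → ··c··> v3
  v3 = 0 → (no moves)
Trace ⟨ca⟩ through P, begin at {u0}:
  [1] c ⇒ {u2}
  [2] a ⇒ {u3}
  ✓ P
Trace ⟨ca⟩ through Q, begin at {v0}:
  [1] c ⇒ {v2}
  [2] a ⇒ ∅ (Q stuck)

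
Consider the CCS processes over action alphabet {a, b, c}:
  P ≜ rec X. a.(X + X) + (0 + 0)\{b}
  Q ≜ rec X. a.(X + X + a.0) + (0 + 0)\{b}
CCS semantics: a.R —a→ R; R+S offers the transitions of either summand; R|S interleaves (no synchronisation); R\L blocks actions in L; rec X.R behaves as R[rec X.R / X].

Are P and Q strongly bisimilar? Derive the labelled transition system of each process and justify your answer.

not bisimilar

Reachable graph of P (2 states):
  s0 = rec X. a.(X + X) + (0 + 0)\{b} :: =a=> s1
  s1 = (rec X. a.(X + X) + (0 + 0)\{b}) + (rec X. a.(X + X) + (0 + 0)\{b}) :: =a=> s1
Reachable graph of Q (3 states):
  t0 = rec X. a.(X + X + a.0) + (0 + 0)\{b} :: =a=> t1
  t1 = (rec X. a.(X + X + a.0) + (0 + 0)\{b}) + (rec X. a.(X + X + a.0) + (0 + 0)\{b}) + a.0 :: =a=> t1, =a=> t2
  t2 = 0 :: ∅
Partition-refinement fixed point:
  B0 = {s0, s1}
  B1 = {t0}
  B2 = {t1}
  B3 = {t2}
s0 ∈ B0, t0 ∈ B1 → different blocks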